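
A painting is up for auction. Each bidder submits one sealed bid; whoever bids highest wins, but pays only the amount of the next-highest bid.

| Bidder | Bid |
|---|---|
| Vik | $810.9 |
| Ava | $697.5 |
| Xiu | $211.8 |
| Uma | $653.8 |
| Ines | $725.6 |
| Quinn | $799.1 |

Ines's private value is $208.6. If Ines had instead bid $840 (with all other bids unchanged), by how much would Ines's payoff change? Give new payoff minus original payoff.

The highest bid among the other bidders is $810.9; Ines's bid doesn't change that.
Original bid $725.6: Ines is not highest (top rival bid is $810.9); payoff $0.
Alternative bid $840: Ines is highest, pays the top rival bid $810.9; payoff $208.6 − $810.9 = −$602.3.
Change in payoff = −$602.3 − ($0) = −$602.3.

−$602.3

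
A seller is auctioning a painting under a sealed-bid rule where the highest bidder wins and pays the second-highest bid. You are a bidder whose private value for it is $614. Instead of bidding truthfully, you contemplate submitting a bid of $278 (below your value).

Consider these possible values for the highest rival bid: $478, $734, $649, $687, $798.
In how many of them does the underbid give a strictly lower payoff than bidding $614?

The deviation hurts exactly when the highest competing bid lies strictly between $278 and $614 — underbidding then forfeits a profitable win.
$478: inside the interval → strictly worse (loss $136).
$734: above both → same outcome either way.
$649: above both → same outcome either way.
$687: above both → same outcome either way.
$798: above both → same outcome either way.
Count: 1.

1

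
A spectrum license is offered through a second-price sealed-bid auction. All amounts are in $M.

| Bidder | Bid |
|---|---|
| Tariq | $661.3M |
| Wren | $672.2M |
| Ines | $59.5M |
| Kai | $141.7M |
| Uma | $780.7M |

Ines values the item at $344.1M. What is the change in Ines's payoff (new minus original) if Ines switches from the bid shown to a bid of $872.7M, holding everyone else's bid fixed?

−$436.6M

The highest bid among the other bidders is $780.7M; Ines's bid doesn't change that.
Original bid $59.5M: Ines is not highest (top rival bid is $780.7M); payoff $0M.
Alternative bid $872.7M: Ines is highest, pays the top rival bid $780.7M; payoff $344.1M − $780.7M = −$436.6M.
Change in payoff = −$436.6M − ($0M) = −$436.6M.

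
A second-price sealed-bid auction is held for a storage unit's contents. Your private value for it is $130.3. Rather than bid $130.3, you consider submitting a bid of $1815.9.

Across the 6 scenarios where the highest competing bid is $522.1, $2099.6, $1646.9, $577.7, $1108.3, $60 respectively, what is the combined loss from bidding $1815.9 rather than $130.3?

The deviation costs you only when the competing bid falls strictly between $130.3 and $1815.9; elsewhere both bids give the same outcome.
$522.1: truthful payoff $0, deviation payoff −$391.8 → loss $391.8.
$2099.6: outcomes coincide → loss $0.
$1646.9: truthful payoff $0, deviation payoff −$1516.6 → loss $1516.6.
$577.7: truthful payoff $0, deviation payoff −$447.4 → loss $447.4.
$1108.3: truthful payoff $0, deviation payoff −$978 → loss $978.
$60: outcomes coincide → loss $0.
Total loss = $391.8 + $1516.6 + $447.4 + $978 = $3333.8.
Truthful bidding weakly dominates here: raising your bid can only win items priced above your value, and lowering it can only forfeit items priced below.

$3333.8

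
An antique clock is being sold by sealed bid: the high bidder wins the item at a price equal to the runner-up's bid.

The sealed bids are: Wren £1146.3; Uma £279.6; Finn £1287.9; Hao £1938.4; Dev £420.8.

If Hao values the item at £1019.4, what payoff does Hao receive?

−£268.5

Highest bid: Hao at £1938.4, so Hao wins.
Second-highest bid: Finn at £1287.9 — that is the price the winner pays.
Hao's payoff = value − price = £1019.4 − £1287.9 = −£268.5.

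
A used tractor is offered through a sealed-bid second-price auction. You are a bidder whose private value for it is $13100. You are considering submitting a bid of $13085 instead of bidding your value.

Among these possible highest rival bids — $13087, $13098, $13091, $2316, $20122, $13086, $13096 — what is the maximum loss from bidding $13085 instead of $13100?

$13087: truthful gives $13, deviation gives $0 → loss $13.
$13098: truthful gives $2, deviation gives $0 → loss $2.
$13091: truthful gives $9, deviation gives $0 → loss $9.
$2316: same outcome either way → loss $0.
$20122: same outcome either way → loss $0.
$13086: truthful gives $14, deviation gives $0 → loss $14.
$13096: truthful gives $4, deviation gives $0 → loss $4.
Maximum loss: $14.

$14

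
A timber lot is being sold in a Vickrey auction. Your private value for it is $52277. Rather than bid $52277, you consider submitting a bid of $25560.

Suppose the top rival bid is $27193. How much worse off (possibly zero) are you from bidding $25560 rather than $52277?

Bidding your value $52277: you win (since $52277 > $27193) and pay $27193. Payoff $25084.
Bidding $25560: you lose. Payoff $0.
The competing bid $27193 lies between your shaded bid and your value, so underbidding forfeits an item you could have won at a profitable price.
Loss from deviating = $25084 − ($0) = $25084.

$25084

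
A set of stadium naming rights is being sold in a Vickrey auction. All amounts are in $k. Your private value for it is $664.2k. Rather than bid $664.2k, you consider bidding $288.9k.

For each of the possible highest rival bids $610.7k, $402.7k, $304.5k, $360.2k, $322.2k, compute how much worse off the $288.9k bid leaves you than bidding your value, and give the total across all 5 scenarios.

The deviation costs you only when the competing bid falls strictly between $288.9k and $664.2k; elsewhere both bids give the same outcome.
$610.7k: truthful payoff $53.5k, deviation payoff $0k → loss $53.5k.
$402.7k: truthful payoff $261.5k, deviation payoff $0k → loss $261.5k.
$304.5k: truthful payoff $359.7k, deviation payoff $0k → loss $359.7k.
$360.2k: truthful payoff $304k, deviation payoff $0k → loss $304k.
$322.2k: truthful payoff $342k, deviation payoff $0k → loss $342k.
Total loss = $53.5k + $261.5k + $359.7k + $304k + $342k = $1320.7k.
In a second-price auction your bid sets only whether you win, not what you pay, so bidding your true value is weakly dominant.

$1320.7k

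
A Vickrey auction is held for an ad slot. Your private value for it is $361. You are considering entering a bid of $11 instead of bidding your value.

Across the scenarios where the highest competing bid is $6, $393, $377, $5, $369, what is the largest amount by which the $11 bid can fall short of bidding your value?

$6: same outcome either way → loss $0.
$393: same outcome either way → loss $0.
$377: same outcome either way → loss $0.
$5: same outcome either way → loss $0.
$369: same outcome either way → loss $0.
Maximum loss: $0.

$0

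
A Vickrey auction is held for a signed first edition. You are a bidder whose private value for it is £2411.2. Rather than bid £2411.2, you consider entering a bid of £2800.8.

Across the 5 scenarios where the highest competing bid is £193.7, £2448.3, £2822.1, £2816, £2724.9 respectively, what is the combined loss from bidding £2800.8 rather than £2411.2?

The deviation costs you only when the competing bid falls strictly between £2411.2 and £2800.8; elsewhere both bids give the same outcome.
£193.7: outcomes coincide → loss £0.
£2448.3: truthful payoff £0, deviation payoff −£37.1 → loss £37.1.
£2822.1: outcomes coincide → loss £0.
£2816: outcomes coincide → loss £0.
£2724.9: truthful payoff £0, deviation payoff −£313.7 → loss £313.7.
Total loss = £37.1 + £313.7 = £350.8.

£350.8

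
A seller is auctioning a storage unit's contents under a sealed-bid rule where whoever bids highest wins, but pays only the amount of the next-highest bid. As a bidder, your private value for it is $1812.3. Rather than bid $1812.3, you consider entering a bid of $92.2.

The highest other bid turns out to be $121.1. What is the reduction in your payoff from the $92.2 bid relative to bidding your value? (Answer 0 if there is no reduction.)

$1691.2

Bidding your value $1812.3: you win (since $1812.3 > $121.1) and pay $121.1. Payoff $1691.2.
Bidding $92.2: you lose. Payoff $0.
The competing bid $121.1 lies between your shaded bid and your value, so underbidding forfeits an item you could have won at a profitable price.
Loss from deviating = $1691.2 − ($0) = $1691.2.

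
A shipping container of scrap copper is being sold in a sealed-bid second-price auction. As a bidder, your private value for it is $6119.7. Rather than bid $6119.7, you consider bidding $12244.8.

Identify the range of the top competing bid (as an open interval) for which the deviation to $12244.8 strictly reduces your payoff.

($6119.7, $12244.8)

If the competing bid is below $6119.7, both bids win at the same price — no difference.
If it is above $12244.8, both bids lose — no difference.
If it lies strictly between $6119.7 and $12244.8, bidding your value loses (payoff 0) while bidding $12244.8 wins at a price above your value (payoff negative).
So the deviation strictly hurts on the open interval ($6119.7, $12244.8).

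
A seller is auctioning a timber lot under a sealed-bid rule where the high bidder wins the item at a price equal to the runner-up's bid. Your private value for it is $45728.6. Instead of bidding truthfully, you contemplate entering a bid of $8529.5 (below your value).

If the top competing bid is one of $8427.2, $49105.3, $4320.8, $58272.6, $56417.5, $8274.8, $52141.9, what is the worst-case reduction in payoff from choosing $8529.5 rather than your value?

$8427.2: same outcome either way → loss $0.
$49105.3: same outcome either way → loss $0.
$4320.8: same outcome either way → loss $0.
$58272.6: same outcome either way → loss $0.
$56417.5: same outcome either way → loss $0.
$8274.8: same outcome either way → loss $0.
$52141.9: same outcome either way → loss $0.
Maximum loss: $0.

$0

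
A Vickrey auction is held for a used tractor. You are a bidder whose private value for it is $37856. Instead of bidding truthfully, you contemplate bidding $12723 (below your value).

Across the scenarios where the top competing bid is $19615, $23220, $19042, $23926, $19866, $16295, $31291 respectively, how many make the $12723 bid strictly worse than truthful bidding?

7

The deviation hurts exactly when the highest competing bid lies strictly between $12723 and $37856 — underbidding then forfeits a profitable win.
$19615: inside the interval → strictly worse (loss $18241).
$23220: inside the interval → strictly worse (loss $14636).
$19042: inside the interval → strictly worse (loss $18814).
$23926: inside the interval → strictly worse (loss $13930).
$19866: inside the interval → strictly worse (loss $17990).
$16295: inside the interval → strictly worse (loss $21561).
$31291: inside the interval → strictly worse (loss $6565).
Count: 7.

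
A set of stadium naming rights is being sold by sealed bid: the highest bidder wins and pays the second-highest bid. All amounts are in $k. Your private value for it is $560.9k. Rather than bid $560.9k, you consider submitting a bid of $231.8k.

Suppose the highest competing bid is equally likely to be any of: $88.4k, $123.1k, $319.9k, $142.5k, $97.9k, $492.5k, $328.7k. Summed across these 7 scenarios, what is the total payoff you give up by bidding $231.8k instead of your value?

The deviation costs you only when the competing bid falls strictly between $231.8k and $560.9k; elsewhere both bids give the same outcome.
$88.4k: outcomes coincide → loss $0k.
$123.1k: outcomes coincide → loss $0k.
$319.9k: truthful payoff $241k, deviation payoff $0k → loss $241k.
$142.5k: outcomes coincide → loss $0k.
$97.9k: outcomes coincide → loss $0k.
$492.5k: truthful payoff $68.4k, deviation payoff $0k → loss $68.4k.
$328.7k: truthful payoff $232.2k, deviation payoff $0k → loss $232.2k.
Total loss = $241k + $68.4k + $232.2k = $541.6k.
In a second-price auction your bid sets only whether you win, not what you pay, so bidding your true value is weakly dominant.

$541.6k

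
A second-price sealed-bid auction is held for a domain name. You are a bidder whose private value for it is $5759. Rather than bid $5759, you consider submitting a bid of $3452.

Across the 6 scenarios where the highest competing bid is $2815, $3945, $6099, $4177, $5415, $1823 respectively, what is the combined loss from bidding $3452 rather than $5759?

$3740

The deviation costs you only when the competing bid falls strictly between $3452 and $5759; elsewhere both bids give the same outcome.
$2815: outcomes coincide → loss $0.
$3945: truthful payoff $1814, deviation payoff $0 → loss $1814.
$6099: outcomes coincide → loss $0.
$4177: truthful payoff $1582, deviation payoff $0 → loss $1582.
$5415: truthful payoff $344, deviation payoff $0 → loss $344.
$1823: outcomes coincide → loss $0.
Total loss = $1814 + $1582 + $344 = $3740.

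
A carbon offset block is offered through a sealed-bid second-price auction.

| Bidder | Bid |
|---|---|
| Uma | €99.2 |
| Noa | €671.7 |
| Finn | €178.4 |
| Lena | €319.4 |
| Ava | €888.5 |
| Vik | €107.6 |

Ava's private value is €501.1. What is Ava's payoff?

−€170.6

Highest bid: Ava at €888.5, so Ava wins.
Second-highest bid: Noa at €671.7 — that is the price the winner pays.
Ava's payoff = value − price = €501.1 − €671.7 = −€170.6.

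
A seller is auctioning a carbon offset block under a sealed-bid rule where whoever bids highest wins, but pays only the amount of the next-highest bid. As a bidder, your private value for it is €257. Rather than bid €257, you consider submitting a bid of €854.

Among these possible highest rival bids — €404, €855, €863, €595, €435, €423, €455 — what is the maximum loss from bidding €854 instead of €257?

€338

€404: truthful gives €0, deviation gives −€147 → loss €147.
€855: same outcome either way → loss €0.
€863: same outcome either way → loss €0.
€595: truthful gives €0, deviation gives −€338 → loss €338.
€435: truthful gives €0, deviation gives −€178 → loss €178.
€423: truthful gives €0, deviation gives −€166 → loss €166.
€455: truthful gives €0, deviation gives −€198 → loss €198.
Maximum loss: €338.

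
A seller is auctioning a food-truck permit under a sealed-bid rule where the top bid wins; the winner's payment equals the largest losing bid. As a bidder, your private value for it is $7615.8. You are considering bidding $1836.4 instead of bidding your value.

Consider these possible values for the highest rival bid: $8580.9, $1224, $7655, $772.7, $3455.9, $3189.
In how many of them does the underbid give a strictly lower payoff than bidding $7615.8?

The deviation hurts exactly when the highest competing bid lies strictly between $1836.4 and $7615.8 — underbidding then forfeits a profitable win.
$8580.9: above both → same outcome either way.
$1224: below both → same outcome either way.
$7655: above both → same outcome either way.
$772.7: below both → same outcome either way.
$3455.9: inside the interval → strictly worse (loss $4159.9).
$3189: inside the interval → strictly worse (loss $4426.8).
Count: 2.

2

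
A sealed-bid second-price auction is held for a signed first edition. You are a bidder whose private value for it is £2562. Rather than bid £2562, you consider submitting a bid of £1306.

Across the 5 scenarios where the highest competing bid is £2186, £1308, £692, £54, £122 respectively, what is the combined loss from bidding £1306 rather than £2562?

The deviation costs you only when the competing bid falls strictly between £1306 and £2562; elsewhere both bids give the same outcome.
£2186: truthful payoff £376, deviation payoff £0 → loss £376.
£1308: truthful payoff £1254, deviation payoff £0 → loss £1254.
£692: outcomes coincide → loss £0.
£54: outcomes coincide → loss £0.
£122: outcomes coincide → loss £0.
Total loss = £376 + £1254 = £1630.

£1630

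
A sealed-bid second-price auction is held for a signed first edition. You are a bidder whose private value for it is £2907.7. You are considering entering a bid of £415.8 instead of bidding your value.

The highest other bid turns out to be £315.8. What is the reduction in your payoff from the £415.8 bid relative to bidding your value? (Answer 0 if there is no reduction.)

Bidding your value £2907.7: you win (since £2907.7 > £315.8) and pay £315.8. Payoff £2591.9.
Bidding £415.8: you win and pay £315.8. Payoff £2907.7 − £315.8 = £2591.9.
Difference = £2591.9 − £2591.9 = £0; both bids lead to the same outcome because the competing bid is below both your value and your alternative bid.
Because the price is fixed by the runner-up's bid, deviating from your value can only change a good outcome into a bad one — never the reverse.

£0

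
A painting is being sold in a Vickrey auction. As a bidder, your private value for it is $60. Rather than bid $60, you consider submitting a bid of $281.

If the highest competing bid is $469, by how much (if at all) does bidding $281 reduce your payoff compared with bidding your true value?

Bidding your value $60: you lose (since $60 < $469). Payoff $0.
Bidding $281: you lose. Payoff $0.
Difference = $0 − $0 = $0; both bids lead to the same outcome because the competing bid is above both your value and your alternative bid.

$0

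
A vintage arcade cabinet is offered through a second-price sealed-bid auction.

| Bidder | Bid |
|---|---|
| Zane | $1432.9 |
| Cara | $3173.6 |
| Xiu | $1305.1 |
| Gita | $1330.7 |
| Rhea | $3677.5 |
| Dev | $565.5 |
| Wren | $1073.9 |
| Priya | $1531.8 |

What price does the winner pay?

$3173.6

Highest bid: Rhea at $3677.5, so Rhea wins.
Second-highest bid: Cara at $3173.6 — that is the price the winner pays.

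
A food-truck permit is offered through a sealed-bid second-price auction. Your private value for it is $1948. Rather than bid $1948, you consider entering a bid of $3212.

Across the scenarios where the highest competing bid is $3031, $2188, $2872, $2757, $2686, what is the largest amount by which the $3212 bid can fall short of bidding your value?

$1083

$3031: truthful gives $0, deviation gives −$1083 → loss $1083.
$2188: truthful gives $0, deviation gives −$240 → loss $240.
$2872: truthful gives $0, deviation gives −$924 → loss $924.
$2757: truthful gives $0, deviation gives −$809 → loss $809.
$2686: truthful gives $0, deviation gives −$738 → loss $738.
Maximum loss: $1083.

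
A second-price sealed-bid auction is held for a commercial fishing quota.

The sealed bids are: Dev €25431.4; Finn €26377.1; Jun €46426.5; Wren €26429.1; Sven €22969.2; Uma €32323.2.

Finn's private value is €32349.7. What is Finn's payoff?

Highest bid: Jun at €46426.5, so Jun wins.
Second-highest bid: Uma at €32323.2 — that is the price the winner pays.
Finn did not win, so Finn pays nothing and receives nothing: payoff €0.

€0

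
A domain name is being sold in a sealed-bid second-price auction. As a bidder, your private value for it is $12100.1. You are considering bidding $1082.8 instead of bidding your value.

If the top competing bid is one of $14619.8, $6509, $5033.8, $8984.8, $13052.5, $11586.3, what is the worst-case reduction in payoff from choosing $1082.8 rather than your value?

$7066.3

$14619.8: same outcome either way → loss $0.
$6509: truthful gives $5591.1, deviation gives $0 → loss $5591.1.
$5033.8: truthful gives $7066.3, deviation gives $0 → loss $7066.3.
$8984.8: truthful gives $3115.3, deviation gives $0 → loss $3115.3.
$13052.5: same outcome either way → loss $0.
$11586.3: truthful gives $513.8, deviation gives $0 → loss $513.8.
Maximum loss: $7066.3.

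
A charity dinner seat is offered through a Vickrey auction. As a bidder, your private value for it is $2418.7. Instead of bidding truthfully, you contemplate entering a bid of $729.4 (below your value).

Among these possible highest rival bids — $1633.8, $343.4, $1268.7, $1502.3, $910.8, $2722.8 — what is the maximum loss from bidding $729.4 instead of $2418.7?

$1633.8: truthful gives $784.9, deviation gives $0 → loss $784.9.
$343.4: same outcome either way → loss $0.
$1268.7: truthful gives $1150, deviation gives $0 → loss $1150.
$1502.3: truthful gives $916.4, deviation gives $0 → loss $916.4.
$910.8: truthful gives $1507.9, deviation gives $0 → loss $1507.9.
$2722.8: same outcome either way → loss $0.
Maximum loss: $1507.9.

$1507.9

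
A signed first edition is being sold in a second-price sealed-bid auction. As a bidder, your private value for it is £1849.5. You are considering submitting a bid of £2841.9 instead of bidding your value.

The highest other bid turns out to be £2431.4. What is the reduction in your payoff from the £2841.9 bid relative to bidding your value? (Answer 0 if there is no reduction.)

£581.9

Bidding your value £1849.5: you lose (since £1849.5 < £2431.4). Payoff £0.
Bidding £2841.9: you win and pay £2431.4. Payoff £1849.5 − £2431.4 = −£581.9.
The competing bid £2431.4 lies between your value and your inflated bid, so overbidding wins an item priced above your value.
Loss from deviating = £0 − (−£581.9) = £581.9.
Truthful bidding weakly dominates here: raising your bid can only win items priced above your value, and lowering it can only forfeit items priced below.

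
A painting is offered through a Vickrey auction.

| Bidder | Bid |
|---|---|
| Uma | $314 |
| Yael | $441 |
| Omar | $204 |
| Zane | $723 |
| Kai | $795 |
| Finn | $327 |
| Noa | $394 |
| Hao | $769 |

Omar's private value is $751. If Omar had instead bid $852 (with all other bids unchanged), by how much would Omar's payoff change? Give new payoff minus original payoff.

The highest bid among the other bidders is $795; Omar's bid doesn't change that.
Original bid $204: Omar is not highest (top rival bid is $795); payoff $0.
Alternative bid $852: Omar is highest, pays the top rival bid $795; payoff $751 − $795 = −$44.
Change in payoff = −$44 − ($0) = −$44.

−$44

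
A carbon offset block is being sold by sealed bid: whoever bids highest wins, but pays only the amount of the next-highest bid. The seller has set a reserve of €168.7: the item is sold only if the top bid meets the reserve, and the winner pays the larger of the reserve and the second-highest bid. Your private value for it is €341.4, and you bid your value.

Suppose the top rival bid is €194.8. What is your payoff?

€146.6

Your bid €341.4 is the highest and exceeds the reserve.
Price = max(second-highest bid, reserve) = max(€194.8, €168.7) = €194.8.
Payoff = €341.4 − €194.8 = €146.6.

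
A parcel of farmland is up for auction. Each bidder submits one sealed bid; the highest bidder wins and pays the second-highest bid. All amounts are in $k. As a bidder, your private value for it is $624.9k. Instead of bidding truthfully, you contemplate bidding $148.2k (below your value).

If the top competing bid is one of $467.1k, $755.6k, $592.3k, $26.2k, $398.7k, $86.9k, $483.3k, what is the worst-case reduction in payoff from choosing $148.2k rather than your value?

$467.1k: truthful gives $157.8k, deviation gives $0k → loss $157.8k.
$755.6k: same outcome either way → loss $0k.
$592.3k: truthful gives $32.6k, deviation gives $0k → loss $32.6k.
$26.2k: same outcome either way → loss $0k.
$398.7k: truthful gives $226.2k, deviation gives $0k → loss $226.2k.
$86.9k: same outcome either way → loss $0k.
$483.3k: truthful gives $141.6k, deviation gives $0k → loss $141.6k.
Maximum loss: $226.2k.

$226.2k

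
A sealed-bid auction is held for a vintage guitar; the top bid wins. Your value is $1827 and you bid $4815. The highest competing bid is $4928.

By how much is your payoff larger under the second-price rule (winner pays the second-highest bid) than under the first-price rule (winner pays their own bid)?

Your bid $4815 is below $4928, so you lose under either rule.
Payoff is $0 in both cases; difference = $0.

$0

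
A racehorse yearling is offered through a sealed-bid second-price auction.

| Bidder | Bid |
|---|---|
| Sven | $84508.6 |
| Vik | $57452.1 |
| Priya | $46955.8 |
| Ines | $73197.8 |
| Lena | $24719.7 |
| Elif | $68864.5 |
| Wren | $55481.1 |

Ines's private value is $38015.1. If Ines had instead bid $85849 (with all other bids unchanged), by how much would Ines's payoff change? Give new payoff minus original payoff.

−$46493.5

The highest bid among the other bidders is $84508.6; Ines's bid doesn't change that.
Original bid $73197.8: Ines is not highest (top rival bid is $84508.6); payoff $0.
Alternative bid $85849: Ines is highest, pays the top rival bid $84508.6; payoff $38015.1 − $84508.6 = −$46493.5.
Change in payoff = −$46493.5 − ($0) = −$46493.5.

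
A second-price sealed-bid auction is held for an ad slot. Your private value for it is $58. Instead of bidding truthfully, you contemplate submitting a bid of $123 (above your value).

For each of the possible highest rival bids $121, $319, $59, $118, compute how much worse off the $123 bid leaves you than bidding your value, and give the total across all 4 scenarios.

$124

The deviation costs you only when the competing bid falls strictly between $58 and $123; elsewhere both bids give the same outcome.
$121: truthful payoff $0, deviation payoff −$63 → loss $63.
$319: outcomes coincide → loss $0.
$59: truthful payoff $0, deviation payoff −$1 → loss $1.
$118: truthful payoff $0, deviation payoff −$60 → loss $60.
Total loss = $63 + $1 + $60 = $124.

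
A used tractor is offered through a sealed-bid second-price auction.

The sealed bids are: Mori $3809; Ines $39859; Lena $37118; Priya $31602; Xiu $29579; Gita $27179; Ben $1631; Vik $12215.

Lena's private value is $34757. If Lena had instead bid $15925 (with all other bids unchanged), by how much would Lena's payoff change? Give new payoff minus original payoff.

$0

The highest bid among the other bidders is $39859; Lena's bid doesn't change that.
Original bid $37118: Lena is not highest (top rival bid is $39859); payoff $0.
Alternative bid $15925: Lena is not highest (top rival bid is $39859); payoff $0.
Change in payoff = $0 − ($0) = $0.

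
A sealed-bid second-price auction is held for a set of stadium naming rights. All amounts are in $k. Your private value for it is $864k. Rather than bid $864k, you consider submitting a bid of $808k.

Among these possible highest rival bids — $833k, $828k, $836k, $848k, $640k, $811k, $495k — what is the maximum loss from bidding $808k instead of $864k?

$53k

$833k: truthful gives $31k, deviation gives $0k → loss $31k.
$828k: truthful gives $36k, deviation gives $0k → loss $36k.
$836k: truthful gives $28k, deviation gives $0k → loss $28k.
$848k: truthful gives $16k, deviation gives $0k → loss $16k.
$640k: same outcome either way → loss $0k.
$811k: truthful gives $53k, deviation gives $0k → loss $53k.
$495k: same outcome either way → loss $0k.
Maximum loss: $53k.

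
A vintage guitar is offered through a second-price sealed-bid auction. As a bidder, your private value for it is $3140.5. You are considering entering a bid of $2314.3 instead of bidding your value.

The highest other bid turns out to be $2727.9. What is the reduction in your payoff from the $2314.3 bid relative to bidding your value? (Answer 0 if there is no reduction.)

Bidding your value $3140.5: you win (since $3140.5 > $2727.9) and pay $2727.9. Payoff $412.6.
Bidding $2314.3: you lose. Payoff $0.
The competing bid $2727.9 lies between your shaded bid and your value, so underbidding forfeits an item you could have won at a profitable price.
Loss from deviating = $412.6 − ($0) = $412.6.
Truthful bidding weakly dominates here: raising your bid can only win items priced above your value, and lowering it can only forfeit items priced below.

$412.6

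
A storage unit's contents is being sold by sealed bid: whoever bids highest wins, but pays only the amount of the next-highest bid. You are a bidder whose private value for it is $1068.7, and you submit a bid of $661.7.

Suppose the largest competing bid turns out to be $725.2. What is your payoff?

Your bid $661.7 is below the highest competing bid $725.2, so you lose.
A losing bidder pays nothing and receives nothing: payoff = $0.

$0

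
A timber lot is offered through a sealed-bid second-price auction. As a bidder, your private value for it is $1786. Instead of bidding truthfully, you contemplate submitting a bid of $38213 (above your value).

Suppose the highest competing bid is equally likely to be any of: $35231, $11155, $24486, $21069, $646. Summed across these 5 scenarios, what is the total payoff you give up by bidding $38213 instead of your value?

The deviation costs you only when the competing bid falls strictly between $1786 and $38213; elsewhere both bids give the same outcome.
$35231: truthful payoff $0, deviation payoff −$33445 → loss $33445.
$11155: truthful payoff $0, deviation payoff −$9369 → loss $9369.
$24486: truthful payoff $0, deviation payoff −$22700 → loss $22700.
$21069: truthful payoff $0, deviation payoff −$19283 → loss $19283.
$646: outcomes coincide → loss $0.
Total loss = $33445 + $9369 + $22700 + $19283 = $84797.

$84797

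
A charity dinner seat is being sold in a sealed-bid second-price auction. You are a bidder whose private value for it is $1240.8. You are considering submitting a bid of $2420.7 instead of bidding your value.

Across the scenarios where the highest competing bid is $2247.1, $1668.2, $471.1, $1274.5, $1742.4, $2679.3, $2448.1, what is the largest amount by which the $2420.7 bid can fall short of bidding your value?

$2247.1: truthful gives $0, deviation gives −$1006.3 → loss $1006.3.
$1668.2: truthful gives $0, deviation gives −$427.4 → loss $427.4.
$471.1: same outcome either way → loss $0.
$1274.5: truthful gives $0, deviation gives −$33.7 → loss $33.7.
$1742.4: truthful gives $0, deviation gives −$501.6 → loss $501.6.
$2679.3: same outcome either way → loss $0.
$2448.1: same outcome either way → loss $0.
Maximum loss: $1006.3.

$1006.3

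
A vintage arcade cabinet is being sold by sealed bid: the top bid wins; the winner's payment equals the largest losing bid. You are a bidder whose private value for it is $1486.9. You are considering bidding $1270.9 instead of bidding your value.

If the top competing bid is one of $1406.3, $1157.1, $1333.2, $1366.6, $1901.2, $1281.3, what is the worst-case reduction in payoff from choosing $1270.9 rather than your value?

$1406.3: truthful gives $80.6, deviation gives $0 → loss $80.6.
$1157.1: same outcome either way → loss $0.
$1333.2: truthful gives $153.7, deviation gives $0 → loss $153.7.
$1366.6: truthful gives $120.3, deviation gives $0 → loss $120.3.
$1901.2: same outcome either way → loss $0.
$1281.3: truthful gives $205.6, deviation gives $0 → loss $205.6.
Maximum loss: $205.6.

$205.6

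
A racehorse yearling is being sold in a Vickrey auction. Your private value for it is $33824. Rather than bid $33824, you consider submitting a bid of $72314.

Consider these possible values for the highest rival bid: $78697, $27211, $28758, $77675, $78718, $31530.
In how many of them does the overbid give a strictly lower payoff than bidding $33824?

0

The deviation hurts exactly when the highest competing bid lies strictly between $33824 and $72314 — overbidding then wins at a price above your value.
$78697: above both → same outcome either way.
$27211: below both → same outcome either way.
$28758: below both → same outcome either way.
$77675: above both → same outcome either way.
$78718: above both → same outcome either way.
$31530: below both → same outcome either way.
Count: 0.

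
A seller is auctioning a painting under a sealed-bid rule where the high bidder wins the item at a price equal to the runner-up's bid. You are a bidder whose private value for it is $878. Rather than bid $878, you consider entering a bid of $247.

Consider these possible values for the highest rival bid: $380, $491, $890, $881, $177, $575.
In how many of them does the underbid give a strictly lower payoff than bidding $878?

The deviation hurts exactly when the highest competing bid lies strictly between $247 and $878 — underbidding then forfeits a profitable win.
$380: inside the interval → strictly worse (loss $498).
$491: inside the interval → strictly worse (loss $387).
$890: above both → same outcome either way.
$881: above both → same outcome either way.
$177: below both → same outcome either way.
$575: inside the interval → strictly worse (loss $303).
Count: 3.

3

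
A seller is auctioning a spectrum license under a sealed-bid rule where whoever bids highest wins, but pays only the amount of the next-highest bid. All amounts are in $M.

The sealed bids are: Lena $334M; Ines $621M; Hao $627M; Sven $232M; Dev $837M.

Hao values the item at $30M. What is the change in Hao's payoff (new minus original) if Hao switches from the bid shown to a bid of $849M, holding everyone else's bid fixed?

−$807M

The highest bid among the other bidders is $837M; Hao's bid doesn't change that.
Original bid $627M: Hao is not highest (top rival bid is $837M); payoff $0M.
Alternative bid $849M: Hao is highest, pays the top rival bid $837M; payoff $30M − $837M = −$807M.
Change in payoff = −$807M − ($0M) = −$807M.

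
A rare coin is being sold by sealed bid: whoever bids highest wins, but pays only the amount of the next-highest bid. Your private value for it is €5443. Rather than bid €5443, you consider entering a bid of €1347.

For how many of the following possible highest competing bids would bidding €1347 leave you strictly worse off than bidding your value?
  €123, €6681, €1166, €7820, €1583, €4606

2

The deviation hurts exactly when the highest competing bid lies strictly between €1347 and €5443 — underbidding then forfeits a profitable win.
€123: below both → same outcome either way.
€6681: above both → same outcome either way.
€1166: below both → same outcome either way.
€7820: above both → same outcome either way.
€1583: inside the interval → strictly worse (loss €3860).
€4606: inside the interval → strictly worse (loss €837).
Count: 2.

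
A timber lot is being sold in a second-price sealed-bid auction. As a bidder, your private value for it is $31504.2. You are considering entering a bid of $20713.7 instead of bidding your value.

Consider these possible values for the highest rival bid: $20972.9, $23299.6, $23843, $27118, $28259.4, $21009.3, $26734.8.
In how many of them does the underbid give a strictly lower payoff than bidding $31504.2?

7

The deviation hurts exactly when the highest competing bid lies strictly between $20713.7 and $31504.2 — underbidding then forfeits a profitable win.
$20972.9: inside the interval → strictly worse (loss $10531.3).
$23299.6: inside the interval → strictly worse (loss $8204.6).
$23843: inside the interval → strictly worse (loss $7661.2).
$27118: inside the interval → strictly worse (loss $4386.2).
$28259.4: inside the interval → strictly worse (loss $3244.8).
$21009.3: inside the interval → strictly worse (loss $10494.9).
$26734.8: inside the interval → strictly worse (loss $4769.4).
Count: 7.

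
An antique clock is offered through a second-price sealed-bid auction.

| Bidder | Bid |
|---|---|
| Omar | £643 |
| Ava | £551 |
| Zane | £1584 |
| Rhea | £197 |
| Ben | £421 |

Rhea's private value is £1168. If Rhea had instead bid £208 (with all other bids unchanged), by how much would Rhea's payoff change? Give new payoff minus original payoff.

The highest bid among the other bidders is £1584; Rhea's bid doesn't change that.
Original bid £197: Rhea is not highest (top rival bid is £1584); payoff £0.
Alternative bid £208: Rhea is not highest (top rival bid is £1584); payoff £0.
Change in payoff = £0 − (£0) = £0.

£0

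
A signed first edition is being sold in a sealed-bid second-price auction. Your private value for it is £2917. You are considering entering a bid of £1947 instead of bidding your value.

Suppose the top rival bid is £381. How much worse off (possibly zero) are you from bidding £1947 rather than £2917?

£0

Bidding your value £2917: you win (since £2917 > £381) and pay £381. Payoff £2536.
Bidding £1947: you win and pay £381. Payoff £2917 − £381 = £2536.
Difference = £2536 − £2536 = £0; both bids lead to the same outcome because the competing bid is below both your value and your alternative bid.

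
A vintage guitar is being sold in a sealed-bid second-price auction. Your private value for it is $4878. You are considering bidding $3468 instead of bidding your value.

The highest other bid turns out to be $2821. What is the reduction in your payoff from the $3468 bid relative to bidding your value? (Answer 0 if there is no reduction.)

$0

Bidding your value $4878: you win (since $4878 > $2821) and pay $2821. Payoff $2057.
Bidding $3468: you win and pay $2821. Payoff $4878 − $2821 = $2057.
Difference = $2057 − $2057 = $0; both bids lead to the same outcome because the competing bid is below both your value and your alternative bid.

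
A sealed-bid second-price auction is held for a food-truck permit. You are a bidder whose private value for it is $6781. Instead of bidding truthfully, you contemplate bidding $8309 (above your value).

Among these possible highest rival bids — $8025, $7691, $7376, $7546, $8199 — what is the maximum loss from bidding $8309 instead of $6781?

$1418

$8025: truthful gives $0, deviation gives −$1244 → loss $1244.
$7691: truthful gives $0, deviation gives −$910 → loss $910.
$7376: truthful gives $0, deviation gives −$595 → loss $595.
$7546: truthful gives $0, deviation gives −$765 → loss $765.
$8199: truthful gives $0, deviation gives −$1418 → loss $1418.
Maximum loss: $1418.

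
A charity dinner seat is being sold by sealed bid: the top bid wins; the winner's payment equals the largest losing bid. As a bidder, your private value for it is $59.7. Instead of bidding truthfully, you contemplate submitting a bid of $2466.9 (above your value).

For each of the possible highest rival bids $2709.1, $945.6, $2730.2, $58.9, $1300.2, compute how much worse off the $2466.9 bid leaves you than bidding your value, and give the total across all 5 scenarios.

$2126.4

The deviation costs you only when the competing bid falls strictly between $59.7 and $2466.9; elsewhere both bids give the same outcome.
$2709.1: outcomes coincide → loss $0.
$945.6: truthful payoff $0, deviation payoff −$885.9 → loss $885.9.
$2730.2: outcomes coincide → loss $0.
$58.9: outcomes coincide → loss $0.
$1300.2: truthful payoff $0, deviation payoff −$1240.5 → loss $1240.5.
Total loss = $885.9 + $1240.5 = $2126.4.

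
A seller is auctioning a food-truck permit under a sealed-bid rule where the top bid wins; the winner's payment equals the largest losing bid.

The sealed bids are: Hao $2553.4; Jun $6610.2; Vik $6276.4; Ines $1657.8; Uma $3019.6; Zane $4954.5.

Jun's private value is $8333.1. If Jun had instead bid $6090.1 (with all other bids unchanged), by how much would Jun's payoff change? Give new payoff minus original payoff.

The highest bid among the other bidders is $6276.4; Jun's bid doesn't change that.
Original bid $6610.2: Jun is highest, pays the top rival bid $6276.4; payoff $8333.1 − $6276.4 = $2056.7.
Alternative bid $6090.1: Jun is not highest (top rival bid is $6276.4); payoff $0.
Change in payoff = $0 − ($2056.7) = −$2056.7.

−$2056.7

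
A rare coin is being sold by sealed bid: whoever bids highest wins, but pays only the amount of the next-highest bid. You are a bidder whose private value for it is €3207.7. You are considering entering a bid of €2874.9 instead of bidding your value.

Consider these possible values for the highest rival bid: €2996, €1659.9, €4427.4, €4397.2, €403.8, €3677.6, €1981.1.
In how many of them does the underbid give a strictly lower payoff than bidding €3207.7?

The deviation hurts exactly when the highest competing bid lies strictly between €2874.9 and €3207.7 — underbidding then forfeits a profitable win.
€2996: inside the interval → strictly worse (loss €211.7).
€1659.9: below both → same outcome either way.
€4427.4: above both → same outcome either way.
€4397.2: above both → same outcome either way.
€403.8: below both → same outcome either way.
€3677.6: above both → same outcome either way.
€1981.1: below both → same outcome either way.
Count: 1.

1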